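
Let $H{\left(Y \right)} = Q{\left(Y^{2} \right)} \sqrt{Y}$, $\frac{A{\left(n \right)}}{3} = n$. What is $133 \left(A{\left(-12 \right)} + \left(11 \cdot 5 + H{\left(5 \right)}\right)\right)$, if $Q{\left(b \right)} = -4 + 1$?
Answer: $2527 - 399 \sqrt{5} \approx 1634.8$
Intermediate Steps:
$A{\left(n \right)} = 3 n$
$Q{\left(b \right)} = -3$
$H{\left(Y \right)} = - 3 \sqrt{Y}$
$133 \left(A{\left(-12 \right)} + \left(11 \cdot 5 + H{\left(5 \right)}\right)\right) = 133 \left(3 \left(-12\right) + \left(11 \cdot 5 - 3 \sqrt{5}\right)\right) = 133 \left(-36 + \left(55 - 3 \sqrt{5}\right)\right) = 133 \left(19 - 3 \sqrt{5}\right) = 2527 - 399 \sqrt{5}$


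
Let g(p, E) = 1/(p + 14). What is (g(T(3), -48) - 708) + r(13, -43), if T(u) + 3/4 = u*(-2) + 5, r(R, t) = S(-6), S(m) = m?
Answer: -34982/49 ≈ -713.92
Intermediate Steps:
r(R, t) = -6
T(u) = 17/4 - 2*u (T(u) = -3/4 + (u*(-2) + 5) = -3/4 + (-2*u + 5) = -3/4 + (5 - 2*u) = 17/4 - 2*u)
g(p, E) = 1/(14 + p)
(g(T(3), -48) - 708) + r(13, -43) = (1/(14 + (17/4 - 2*3)) - 708) - 6 = (1/(14 + (17/4 - 6)) - 708) - 6 = (1/(14 - 7/4) - 708) - 6 = (1/(49/4) - 708) - 6 = (4/49 - 708) - 6 = -34688/49 - 6 = -34982/49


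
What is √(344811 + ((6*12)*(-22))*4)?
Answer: 5*√13539 ≈ 581.79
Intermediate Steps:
√(344811 + ((6*12)*(-22))*4) = √(344811 + (72*(-22))*4) = √(344811 - 1584*4) = √(344811 - 6336) = √338475 = 5*√13539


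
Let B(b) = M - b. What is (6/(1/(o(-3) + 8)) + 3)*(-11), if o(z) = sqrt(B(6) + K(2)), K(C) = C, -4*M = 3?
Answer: -561 - 33*I*sqrt(19) ≈ -561.0 - 143.84*I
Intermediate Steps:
M = -3/4 (M = -1/4*3 = -3/4 ≈ -0.75000)
B(b) = -3/4 - b
o(z) = I*sqrt(19)/2 (o(z) = sqrt((-3/4 - 1*6) + 2) = sqrt((-3/4 - 6) + 2) = sqrt(-27/4 + 2) = sqrt(-19/4) = I*sqrt(19)/2)
(6/(1/(o(-3) + 8)) + 3)*(-11) = (6/(1/(I*sqrt(19)/2 + 8)) + 3)*(-11) = (6/(1/(8 + I*sqrt(19)/2)) + 3)*(-11) = (6*(8 + I*sqrt(19)/2) + 3)*(-11) = ((48 + 3*I*sqrt(19)) + 3)*(-11) = (51 + 3*I*sqrt(19))*(-11) = -561 - 33*I*sqrt(19)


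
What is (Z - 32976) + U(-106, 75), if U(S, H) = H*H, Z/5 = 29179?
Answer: 118544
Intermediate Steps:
Z = 145895 (Z = 5*29179 = 145895)
U(S, H) = H**2
(Z - 32976) + U(-106, 75) = (145895 - 32976) + 75**2 = 112919 + 5625 = 118544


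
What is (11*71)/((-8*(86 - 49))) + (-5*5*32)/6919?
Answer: -152447/55352 ≈ -2.7541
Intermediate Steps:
(11*71)/((-8*(86 - 49))) + (-5*5*32)/6919 = 781/((-8*37)) - 25*32*(1/6919) = 781/(-296) - 800*1/6919 = 781*(-1/296) - 800/6919 = -781/296 - 800/6919 = -152447/55352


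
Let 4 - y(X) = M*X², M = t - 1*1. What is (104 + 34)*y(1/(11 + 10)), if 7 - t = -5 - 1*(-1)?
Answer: 80684/147 ≈ 548.87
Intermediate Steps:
t = 11 (t = 7 - (-5 - 1*(-1)) = 7 - (-5 + 1) = 7 - 1*(-4) = 7 + 4 = 11)
M = 10 (M = 11 - 1*1 = 11 - 1 = 10)
y(X) = 4 - 10*X²
(104 + 34)*y(1/(11 + 10)) = (104 + 34)*(4 - 10/(11 + 10)²) = 138*(4 - 10*(1/21)²) = 138*(4 - 10*1/441) = 138*(4 - 10/441) = 138*(1754/441) = 80684/147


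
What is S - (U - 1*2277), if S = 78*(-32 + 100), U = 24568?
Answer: -16987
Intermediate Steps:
S = 5304 (S = 78*68 = 5304)
S - (U - 1*2277) = 5304 - (24568 - 1*2277) = 5304 - (24568 - 2277) = 5304 - 1*22291 = 5304 - 22291 = -16987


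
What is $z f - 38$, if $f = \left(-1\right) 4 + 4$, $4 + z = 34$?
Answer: $-38$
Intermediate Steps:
$z = 30$ ($z = -4 + 34 = 30$)
$f = 0$ ($f = -4 + 4 = 0$)
$z f - 38 = 30 \cdot 0 - 38 = 0 - 38 = -38$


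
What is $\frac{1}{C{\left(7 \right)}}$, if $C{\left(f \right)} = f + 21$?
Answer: $\frac{1}{28} \approx 0.035714$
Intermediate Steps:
$C{\left(f \right)} = 21 + f$
$\frac{1}{C{\left(7 \right)}} = \frac{1}{21 + 7} = \frac{1}{28}$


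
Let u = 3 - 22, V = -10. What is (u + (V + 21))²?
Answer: 64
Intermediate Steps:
u = -19
(u + (V + 21))² = (-19 + (-10 + 21))² = (-19 + 11)² = (-8)² = 64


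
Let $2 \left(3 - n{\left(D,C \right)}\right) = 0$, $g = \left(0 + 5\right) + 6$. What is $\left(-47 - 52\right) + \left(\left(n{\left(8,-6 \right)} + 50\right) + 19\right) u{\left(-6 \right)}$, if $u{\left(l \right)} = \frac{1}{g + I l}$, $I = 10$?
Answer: $- \frac{4923}{49} \approx -100.47$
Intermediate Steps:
$g = 11$ ($g = 5 + 6 = 11$)
$n{\left(D,C \right)} = 3$ ($n{\left(D,C \right)} = 3 - 0 = 3 + 0 = 3$)
$u{\left(l \right)} = \frac{1}{11 + 10 l}$
$\left(-47 - 52\right) + \left(\left(n{\left(8,-6 \right)} + 50\right) + 19\right) u{\left(-6 \right)} = \left(-47 - 52\right) + \frac{\left(3 + 50\right) + 19}{11 + 10 \left(-6\right)} = -99 + \frac{53 + 19}{11 - 60} = -99 + \frac{72}{-49} = -99 + 72 \left(- \frac{1}{49}\right) = -99 - \frac{72}{49} = - \frac{4923}{49}$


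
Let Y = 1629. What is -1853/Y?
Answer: -1853/1629 ≈ -1.1375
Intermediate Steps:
-1853/Y = -1853/1629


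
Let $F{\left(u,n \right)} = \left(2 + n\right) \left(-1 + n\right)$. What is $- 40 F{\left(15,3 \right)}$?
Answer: $-400$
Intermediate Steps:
$F{\left(u,n \right)} = \left(-1 + n\right) \left(2 + n\right)$
$- 40 F{\left(15,3 \right)} = - 40 \left(-2 + 3 + 3^{2}\right) = - 40 \left(-2 + 3 + 9\right) = \left(-40\right) 10 = -400$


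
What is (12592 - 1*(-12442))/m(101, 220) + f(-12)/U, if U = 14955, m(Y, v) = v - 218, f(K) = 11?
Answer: 187191746/14955 ≈ 12517.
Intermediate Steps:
m(Y, v) = -218 + v
(12592 - 1*(-12442))/m(101, 220) + f(-12)/U = (12592 - 1*(-12442))/(-218 + 220) + 11/14955 = (12592 + 12442)/2 + 11*(1/14955) = 25034*(½) + 11/14955 = 12517 + 11/14955 = 187191746/14955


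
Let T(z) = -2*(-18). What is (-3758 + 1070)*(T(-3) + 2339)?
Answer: -6384000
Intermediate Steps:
T(z) = 36
(-3758 + 1070)*(T(-3) + 2339) = (-3758 + 1070)*(36 + 2339) = -2688*2375 = -6384000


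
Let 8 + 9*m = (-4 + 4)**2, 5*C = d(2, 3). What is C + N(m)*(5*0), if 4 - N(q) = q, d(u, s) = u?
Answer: 2/5 ≈ 0.40000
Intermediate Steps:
C = 2/5 (C = (1/5)*2 = 2/5 ≈ 0.40000)
m = -8/9 (m = -8/9 + (-4 + 4)**2/9 = -8/9 + (1/9)*0**2 = -8/9 + (1/9)*0 = -8/9 + 0 = -8/9 ≈ -0.88889)
N(q) = 4 - q
C + N(m)*(5*0) = 2/5 + (4 - 1*(-8/9))*(5*0) = 2/5 + (4 + 8/9)*0 = 2/5 + (44/9)*0 = 2/5 + 0 = 2/5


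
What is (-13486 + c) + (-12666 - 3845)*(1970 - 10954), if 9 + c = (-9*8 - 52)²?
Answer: 148336705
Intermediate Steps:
c = 15367 (c = -9 + (-9*8 - 52)² = -9 + (-72 - 52)² = -9 + (-124)² = -9 + 15376 = 15367)
(-13486 + c) + (-12666 - 3845)*(1970 - 10954) = (-13486 + 15367) + (-12666 - 3845)*(1970 - 10954) = 1881 - 16511*(-8984) = 1881 + 148334824 = 148336705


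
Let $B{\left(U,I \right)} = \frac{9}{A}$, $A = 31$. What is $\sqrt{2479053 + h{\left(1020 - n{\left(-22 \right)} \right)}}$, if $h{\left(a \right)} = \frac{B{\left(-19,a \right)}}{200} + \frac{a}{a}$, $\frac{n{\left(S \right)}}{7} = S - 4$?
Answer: $\frac{\sqrt{952948358158}}{620} \approx 1574.5$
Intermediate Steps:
$n{\left(S \right)} = -28 + 7 S$ ($n{\left(S \right)} = 7 \left(S - 4\right) = 7 \left(-4 + S\right) = -28 + 7 S$)
$B{\left(U,I \right)} = \frac{9}{31}$
$h{\left(a \right)} = \frac{6209}{6200}$ ($h{\left(a \right)} = \frac{9}{31 \cdot 200} + \frac{a}{a} = \frac{9}{31} \cdot \frac{1}{200} + 1 = \frac{9}{6200} + 1 = \frac{6209}{6200}$)
$\sqrt{2479053 + h{\left(1020 - n{\left(-22 \right)} \right)}} = \sqrt{2479053 + \frac{6209}{6200}} = \sqrt{\frac{15370134809}{6200}} = \frac{\sqrt{952948358158}}{620}$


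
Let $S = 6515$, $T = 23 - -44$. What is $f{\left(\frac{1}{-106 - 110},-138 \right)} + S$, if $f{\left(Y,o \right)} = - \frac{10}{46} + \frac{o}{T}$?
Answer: $\frac{10036106}{1541} \approx 6512.7$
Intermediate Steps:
$T = 67$ ($T = 23 + 44 = 67$)
$f{\left(Y,o \right)} = - \frac{5}{23} + \frac{o}{67}$ ($f{\left(Y,o \right)} = - \frac{10}{46} + \frac{o}{67} = \left(-10\right) \frac{1}{46} + o \frac{1}{67} = - \frac{5}{23} + \frac{o}{67}$)
$f{\left(\frac{1}{-106 - 110},-138 \right)} + S = \left(- \frac{5}{23} + \frac{1}{67} \left(-138\right)\right) + 6515 = \left(- \frac{5}{23} - \frac{138}{67}\right) + 6515 = - \frac{3509}{1541} + 6515 = \frac{10036106}{1541}$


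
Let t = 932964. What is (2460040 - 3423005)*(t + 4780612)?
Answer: -5501973712840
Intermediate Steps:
(2460040 - 3423005)*(t + 4780612) = (2460040 - 3423005)*(932964 + 4780612) = -962965*5713576 = -5501973712840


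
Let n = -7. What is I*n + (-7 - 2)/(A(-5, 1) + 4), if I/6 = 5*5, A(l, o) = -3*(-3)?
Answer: -13659/13 ≈ -1050.7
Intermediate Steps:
A(l, o) = 9
I = 150 (I = 6*(5*5) = 6*25 = 150)
I*n + (-7 - 2)/(A(-5, 1) + 4) = 150*(-7) + (-7 - 2)/(9 + 4) = -1050 - 9/13 = -13659/13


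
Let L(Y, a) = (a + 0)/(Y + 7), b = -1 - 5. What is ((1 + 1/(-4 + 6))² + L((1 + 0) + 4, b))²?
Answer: 49/16 ≈ 3.0625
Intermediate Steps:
b = -6
L(Y, a) = a/(7 + Y)
((1 + 1/(-4 + 6))² + L((1 + 0) + 4, b))² = ((1 + 1/(-4 + 6))² - 6/(7 + ((1 + 0) + 4)))² = ((1 + 1/2)² - 6/(7 + (1 + 4)))² = ((1 + ½)² - 6/(7 + 5))² = ((3/2)² - 6/12)² = (9/4 - 6*1/12)² = (9/4 - ½)² = (7/4)² = 49/16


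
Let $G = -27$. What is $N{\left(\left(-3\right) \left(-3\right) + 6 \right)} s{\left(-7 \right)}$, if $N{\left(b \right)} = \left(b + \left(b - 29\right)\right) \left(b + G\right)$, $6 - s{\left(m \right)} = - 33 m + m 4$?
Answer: $2364$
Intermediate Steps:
$s{\left(m \right)} = 6 + 29 m$ ($s{\left(m \right)} = 6 - \left(- 33 m + m 4\right) = 6 - \left(- 33 m + 4 m\right) = 6 - - 29 m = 6 + 29 m$)
$N{\left(b \right)} = \left(-29 + 2 b\right) \left(-27 + b\right)$ ($N{\left(b \right)} = \left(b + \left(b - 29\right)\right) \left(b - 27\right) = \left(b + \left(b - 29\right)\right) \left(-27 + b\right) = \left(b + \left(-29 + b\right)\right) \left(-27 + b\right) = \left(-29 + 2 b\right) \left(-27 + b\right)$)
$N{\left(\left(-3\right) \left(-3\right) + 6 \right)} s{\left(-7 \right)} = \left(783 - 83 \left(\left(-3\right) \left(-3\right) + 6\right) + 2 \left(\left(-3\right) \left(-3\right) + 6\right)^{2}\right) \left(6 + 29 \left(-7\right)\right) = \left(783 - 83 \left(9 + 6\right) + 2 \left(9 + 6\right)^{2}\right) \left(6 - 203\right) = \left(783 - 1245 + 2 \cdot 15^{2}\right) \left(-197\right) = \left(783 - 1245 + 2 \cdot 225\right) \left(-197\right) = \left(783 - 1245 + 450\right) \left(-197\right) = \left(-12\right) \left(-197\right) = 2364$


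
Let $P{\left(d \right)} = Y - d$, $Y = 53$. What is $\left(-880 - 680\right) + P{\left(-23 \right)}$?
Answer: $-1484$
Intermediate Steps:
$P{\left(d \right)} = 53 - d$
$\left(-880 - 680\right) + P{\left(-23 \right)} = \left(-880 - 680\right) + \left(53 - -23\right) = -1560 + \left(53 + 23\right) = -1560 + 76 = -1484$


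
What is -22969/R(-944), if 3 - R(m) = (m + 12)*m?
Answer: 22969/879805 ≈ 0.026107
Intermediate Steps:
R(m) = 3 - m*(12 + m) (R(m) = 3 - (m + 12)*m = 3 - (12 + m)*m = 3 - m*(12 + m))
-22969/R(-944) = -22969/(3 - 1*(-944)² - 12*(-944)) = -22969/(3 - 1*891136 + 11328) = -22969/(3 - 891136 + 11328) = -22969/(-879805) = -22969*(-1/879805) = 22969/879805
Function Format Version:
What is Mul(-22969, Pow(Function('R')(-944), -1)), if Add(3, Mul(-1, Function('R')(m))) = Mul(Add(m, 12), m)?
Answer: Rational(22969, 879805) ≈ 0.026107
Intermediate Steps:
Function('R')(m) = Add(3, Mul(-1, m, Add(12, m))) (Function('R')(m) = Add(3, Mul(-1, Mul(Add(m, 12), m))) = Add(3, Mul(-1, Mul(Add(12, m), m))) = Add(3, Mul(-1, Mul(m, Add(12, m)))) = Add(3, Mul(-1, m, Add(12, m))))
Mul(-22969, Pow(Function('R')(-944), -1)) = Mul(-22969, Pow(Add(3, Mul(-1, Pow(-944, 2)), Mul(-12, -944)), -1)) = Mul(-22969, Pow(Add(3, Mul(-1, 891136), 11328), -1)) = Mul(-22969, Pow(Add(3, -891136, 11328), -1)) = Mul(-22969, Pow(-879805, -1)) = Mul(-22969, Rational(-1, 879805)) = Rational(22969, 879805)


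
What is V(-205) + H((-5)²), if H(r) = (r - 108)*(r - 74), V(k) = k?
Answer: 3862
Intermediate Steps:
H(r) = (-108 + r)*(-74 + r)
V(-205) + H((-5)²) = -205 + (7992 + ((-5)²)² - 182*(-5)²) = -205 + (7992 + 25² - 182*25) = -205 + (7992 + 625 - 4550) = -205 + 4067 = 3862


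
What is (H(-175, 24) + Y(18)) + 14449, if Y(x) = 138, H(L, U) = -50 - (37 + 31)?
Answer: 14469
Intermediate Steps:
H(L, U) = -118 (H(L, U) = -50 - 1*68 = -50 - 68 = -118)
(H(-175, 24) + Y(18)) + 14449 = (-118 + 138) + 14449 = 20 + 14449 = 14469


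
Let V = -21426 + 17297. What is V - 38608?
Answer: -42737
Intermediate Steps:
V = -4129
V - 38608 = -4129 - 38608 = -42737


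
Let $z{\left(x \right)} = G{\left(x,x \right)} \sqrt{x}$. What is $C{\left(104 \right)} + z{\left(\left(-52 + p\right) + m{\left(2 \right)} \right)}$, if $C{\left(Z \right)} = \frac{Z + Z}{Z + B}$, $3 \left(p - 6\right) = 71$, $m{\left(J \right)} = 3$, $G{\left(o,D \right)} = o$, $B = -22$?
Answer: $\frac{104}{41} - \frac{58 i \sqrt{174}}{9} \approx 2.5366 - 85.008 i$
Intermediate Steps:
$p = \frac{89}{3}$ ($p = 6 + \frac{1}{3} \cdot 71 = 6 + \frac{71}{3} = \frac{89}{3} \approx 29.667$)
$C{\left(Z \right)} = \frac{2 Z}{-22 + Z}$ ($C{\left(Z \right)} = \frac{Z + Z}{Z - 22} = \frac{2 Z}{-22 + Z}$)
$z{\left(x \right)} = x^{\frac{3}{2}}$ ($z{\left(x \right)} = x \sqrt{x} = x^{\frac{3}{2}}$)
$C{\left(104 \right)} + z{\left(\left(-52 + p\right) + m{\left(2 \right)} \right)} = 2 \cdot 104 \frac{1}{-22 + 104} + \left(\left(-52 + \frac{89}{3}\right) + 3\right)^{\frac{3}{2}} = 2 \cdot 104 \cdot \frac{1}{82} + \left(- \frac{67}{3} + 3\right)^{\frac{3}{2}} = 2 \cdot 104 \cdot \frac{1}{82} + \left(- \frac{58}{3}\right)^{\frac{3}{2}} = \frac{104}{41} - \frac{58 i \sqrt{174}}{9}$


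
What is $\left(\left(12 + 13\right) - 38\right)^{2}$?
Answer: $169$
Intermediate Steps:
$\left(\left(12 + 13\right) - 38\right)^{2} = \left(25 - 38\right)^{2} = \left(-13\right)^{2} = 169$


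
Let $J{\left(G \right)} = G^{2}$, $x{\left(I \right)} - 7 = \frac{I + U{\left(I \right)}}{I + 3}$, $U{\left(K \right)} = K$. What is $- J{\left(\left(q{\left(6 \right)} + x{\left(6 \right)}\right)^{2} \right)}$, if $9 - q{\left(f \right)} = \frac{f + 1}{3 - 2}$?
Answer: $- \frac{923521}{81} \approx -11402.0$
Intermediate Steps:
$q{\left(f \right)} = 8 - f$ ($q{\left(f \right)} = 9 - \frac{f + 1}{3 - 2} = 9 - \frac{1 + f}{1} = 9 - \left(1 + f\right) 1 = 9 - \left(1 + f\right) = 8 - f$)
$x{\left(I \right)} = 7 + \frac{2 I}{3 + I}$ ($x{\left(I \right)} = 7 + \frac{I + I}{I + 3} = 7 + \frac{2 I}{3 + I}$)
$- J{\left(\left(q{\left(6 \right)} + x{\left(6 \right)}\right)^{2} \right)} = - \left(\left(\left(8 - 6\right) + \frac{3 \left(7 + 3 \cdot 6\right)}{3 + 6}\right)^{2}\right)^{2} = - \left(\left(\left(8 - 6\right) + \frac{3 \left(7 + 18\right)}{9}\right)^{2}\right)^{2} = - \left(\left(2 + 3 \cdot \frac{1}{9} \cdot 25\right)^{2}\right)^{2} = - \left(\left(2 + \frac{25}{3}\right)^{2}\right)^{2} = - \left(\left(\frac{31}{3}\right)^{2}\right)^{2} = - \left(\frac{961}{9}\right)^{2} = \left(-1\right) \frac{923521}{81} = - \frac{923521}{81}$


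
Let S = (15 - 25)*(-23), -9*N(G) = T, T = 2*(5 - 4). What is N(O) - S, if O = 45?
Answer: -2072/9 ≈ -230.22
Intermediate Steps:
T = 2 (T = 2*1 = 2)
N(G) = -2/9 (N(G) = -⅑*2 = -2/9)
S = 230 (S = -10*(-23) = 230)
N(O) - S = -2/9 - 1*230 = -2/9 - 230 = -2072/9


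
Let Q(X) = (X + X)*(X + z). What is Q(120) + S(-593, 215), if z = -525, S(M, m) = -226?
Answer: -97426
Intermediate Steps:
Q(X) = 2*X*(-525 + X) (Q(X) = (X + X)*(X - 525) = (2*X)*(-525 + X) = 2*X*(-525 + X))
Q(120) + S(-593, 215) = 2*120*(-525 + 120) - 226 = 2*120*(-405) - 226 = -97200 - 226 = -97426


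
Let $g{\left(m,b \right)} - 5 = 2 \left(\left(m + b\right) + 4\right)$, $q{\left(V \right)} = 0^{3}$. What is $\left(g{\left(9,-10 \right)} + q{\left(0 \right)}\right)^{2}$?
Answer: $121$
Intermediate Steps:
$q{\left(V \right)} = 0$
$g{\left(m,b \right)} = 13 + 2 b + 2 m$ ($g{\left(m,b \right)} = 5 + 2 \left(\left(m + b\right) + 4\right) = 5 + 2 \left(\left(b + m\right) + 4\right) = 5 + 2 \left(4 + b + m\right) = 5 + \left(8 + 2 b + 2 m\right) = 13 + 2 b + 2 m$)
$\left(g{\left(9,-10 \right)} + q{\left(0 \right)}\right)^{2} = \left(\left(13 + 2 \left(-10\right) + 2 \cdot 9\right) + 0\right)^{2} = \left(\left(13 - 20 + 18\right) + 0\right)^{2} = \left(11 + 0\right)^{2} = 11^{2} = 121$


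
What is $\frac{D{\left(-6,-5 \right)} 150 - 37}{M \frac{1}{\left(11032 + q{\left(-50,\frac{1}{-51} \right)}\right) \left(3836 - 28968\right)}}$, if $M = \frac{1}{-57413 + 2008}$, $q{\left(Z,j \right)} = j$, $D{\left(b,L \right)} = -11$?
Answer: $- \frac{1321644795858594620}{51} \approx -2.5915 \cdot 10^{16}$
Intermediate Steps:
$M = - \frac{1}{55405}$ ($M = \frac{1}{-55405} = - \frac{1}{55405} \approx -1.8049 \cdot 10^{-5}$)
$\frac{D{\left(-6,-5 \right)} 150 - 37}{M \frac{1}{\left(11032 + q{\left(-50,\frac{1}{-51} \right)}\right) \left(3836 - 28968\right)}} = \frac{\left(-11\right) 150 - 37}{\left(- \frac{1}{55405}\right) \frac{1}{\left(11032 + \frac{1}{-51}\right) \left(3836 - 28968\right)}} = \frac{-1650 - 37}{\left(- \frac{1}{55405}\right) \frac{1}{\left(11032 - \frac{1}{51}\right) \left(-25132\right)}} = - \frac{1687}{\left(- \frac{1}{55405}\right) \frac{1}{\frac{562631}{51} \left(-25132\right)}} = - \frac{1687}{\left(- \frac{1}{55405}\right) \frac{1}{- \frac{14140042292}{51}}} = - \frac{1687}{\left(- \frac{1}{55405}\right) \left(- \frac{51}{14140042292}\right)} = - \frac{1687}{\frac{51}{783429043188260}} = \left(-1687\right) \frac{783429043188260}{51} = - \frac{1321644795858594620}{51}$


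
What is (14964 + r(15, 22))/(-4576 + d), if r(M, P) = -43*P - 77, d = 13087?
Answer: 4647/2837 ≈ 1.6380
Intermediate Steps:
r(M, P) = -77 - 43*P
(14964 + r(15, 22))/(-4576 + d) = (14964 + (-77 - 43*22))/(-4576 + 13087) = (14964 + (-77 - 946))/8511 = (14964 - 1023)*(1/8511) = 13941*(1/8511) = 4647/2837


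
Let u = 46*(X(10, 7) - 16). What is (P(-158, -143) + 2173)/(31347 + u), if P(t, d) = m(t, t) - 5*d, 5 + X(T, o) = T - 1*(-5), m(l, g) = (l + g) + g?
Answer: 2414/31071 ≈ 0.077693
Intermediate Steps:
m(l, g) = l + 2*g (m(l, g) = (g + l) + g = l + 2*g)
X(T, o) = T (X(T, o) = -5 + (T - 1*(-5)) = -5 + (T + 5) = -5 + (5 + T) = T)
u = -276 (u = 46*(10 - 16) = 46*(-6) = -276)
P(t, d) = -5*d + 3*t (P(t, d) = (t + 2*t) - 5*d = 3*t - 5*d = -5*d + 3*t)
(P(-158, -143) + 2173)/(31347 + u) = ((-5*(-143) + 3*(-158)) + 2173)/(31347 - 276) = ((715 - 474) + 2173)/31071 = (241 + 2173)*(1/31071) = 2414*(1/31071) = 2414/31071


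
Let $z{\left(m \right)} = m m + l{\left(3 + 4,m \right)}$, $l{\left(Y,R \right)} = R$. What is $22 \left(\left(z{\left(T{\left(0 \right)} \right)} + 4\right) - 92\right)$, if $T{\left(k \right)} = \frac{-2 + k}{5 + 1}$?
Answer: $- \frac{17468}{9} \approx -1940.9$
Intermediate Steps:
$T{\left(k \right)} = - \frac{1}{3} + \frac{k}{6}$ ($T{\left(k \right)} = \frac{-2 + k}{6} = \left(-2 + k\right) \frac{1}{6} = - \frac{1}{3} + \frac{k}{6}$)
$z{\left(m \right)} = m + m^{2}$ ($z{\left(m \right)} = m m + m = m^{2} + m = m + m^{2}$)
$22 \left(\left(z{\left(T{\left(0 \right)} \right)} + 4\right) - 92\right) = 22 \left(\left(\left(- \frac{1}{3} + \frac{1}{6} \cdot 0\right) \left(1 + \left(- \frac{1}{3} + \frac{1}{6} \cdot 0\right)\right) + 4\right) - 92\right) = 22 \left(\left(\left(- \frac{1}{3} + 0\right) \left(1 + \left(- \frac{1}{3} + 0\right)\right) + 4\right) - 92\right) = 22 \left(\left(- \frac{1 - \frac{1}{3}}{3} + 4\right) - 92\right) = 22 \left(\left(\left(- \frac{1}{3}\right) \frac{2}{3} + 4\right) - 92\right) = 22 \left(\left(- \frac{2}{9} + 4\right) - 92\right) = 22 \left(\frac{34}{9} - 92\right) = 22 \left(- \frac{794}{9}\right) = - \frac{17468}{9}$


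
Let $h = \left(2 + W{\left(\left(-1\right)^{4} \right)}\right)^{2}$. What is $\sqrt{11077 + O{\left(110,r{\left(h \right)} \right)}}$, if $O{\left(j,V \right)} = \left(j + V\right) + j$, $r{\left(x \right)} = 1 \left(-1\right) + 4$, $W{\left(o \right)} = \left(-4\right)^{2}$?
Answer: $10 \sqrt{113} \approx 106.3$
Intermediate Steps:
$W{\left(o \right)} = 16$
$h = 324$ ($h = \left(2 + 16\right)^{2} = 18^{2} = 324$)
$r{\left(x \right)} = 3$ ($r{\left(x \right)} = -1 + 4 = 3$)
$O{\left(j,V \right)} = V + 2 j$ ($O{\left(j,V \right)} = \left(V + j\right) + j = V + 2 j$)
$\sqrt{11077 + O{\left(110,r{\left(h \right)} \right)}} = \sqrt{11077 + \left(3 + 2 \cdot 110\right)} = \sqrt{11077 + \left(3 + 220\right)} = \sqrt{11077 + 223} = \sqrt{11300} = 10 \sqrt{113}$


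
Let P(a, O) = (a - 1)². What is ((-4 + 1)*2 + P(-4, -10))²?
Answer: 361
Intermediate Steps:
P(a, O) = (-1 + a)²
((-4 + 1)*2 + P(-4, -10))² = ((-4 + 1)*2 + (-1 - 4)²)² = (-3*2 + (-5)²)² = (-6 + 25)² = 19² = 361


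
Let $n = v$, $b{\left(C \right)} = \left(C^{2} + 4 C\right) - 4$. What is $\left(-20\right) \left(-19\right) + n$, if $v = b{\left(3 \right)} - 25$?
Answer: $372$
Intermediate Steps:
$b{\left(C \right)} = -4 + C^{2} + 4 C$
$v = -8$ ($v = \left(-4 + 3^{2} + 4 \cdot 3\right) - 25 = \left(-4 + 9 + 12\right) - 25 = 17 - 25 = -8$)
$n = -8$
$\left(-20\right) \left(-19\right) + n = \left(-20\right) \left(-19\right) - 8 = 380 - 8 = 372$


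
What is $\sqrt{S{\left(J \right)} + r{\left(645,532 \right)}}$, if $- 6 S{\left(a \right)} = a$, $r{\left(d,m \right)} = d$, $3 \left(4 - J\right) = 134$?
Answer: $\frac{\sqrt{5866}}{3} \approx 25.53$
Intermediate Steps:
$J = - \frac{122}{3}$ ($J = 4 - \frac{134}{3} = - \frac{122}{3} \approx -40.667$)
$S{\left(a \right)} = - \frac{a}{6}$
$\sqrt{S{\left(J \right)} + r{\left(645,532 \right)}} = \sqrt{\left(- \frac{1}{6}\right) \left(- \frac{122}{3}\right) + 645} = \sqrt{\frac{61}{9} + 645} = \sqrt{\frac{5866}{9}} = \frac{\sqrt{5866}}{3}$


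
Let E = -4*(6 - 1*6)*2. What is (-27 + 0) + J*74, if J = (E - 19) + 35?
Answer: 1157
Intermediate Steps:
E = 0 (E = -4*(6 - 6)*2 = -4*0*2 = 0*2 = 0)
J = 16 (J = (0 - 19) + 35 = -19 + 35 = 16)
(-27 + 0) + J*74 = (-27 + 0) + 16*74 = -27 + 1184 = 1157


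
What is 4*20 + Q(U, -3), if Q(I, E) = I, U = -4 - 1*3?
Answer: 73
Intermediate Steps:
U = -7 (U = -4 - 3 = -7)
4*20 + Q(U, -3) = 4*20 - 7 = 80 - 7 = 73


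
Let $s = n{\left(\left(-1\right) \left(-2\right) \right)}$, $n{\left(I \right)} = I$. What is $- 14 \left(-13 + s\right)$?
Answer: $154$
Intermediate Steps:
$s = 2$ ($s = \left(-1\right) \left(-2\right) = 2$)
$- 14 \left(-13 + s\right) = - 14 \left(-13 + 2\right) = \left(-14\right) \left(-11\right) = 154$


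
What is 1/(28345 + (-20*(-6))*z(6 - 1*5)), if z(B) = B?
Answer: 1/28465 ≈ 3.5131e-5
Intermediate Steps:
1/(28345 + (-20*(-6))*z(6 - 1*5)) = 1/(28345 + (-20*(-6))*(6 - 1*5)) = 1/(28345 + 120*(6 - 5)) = 1/(28345 + 120*1) = 1/(28345 + 120) = 1/28465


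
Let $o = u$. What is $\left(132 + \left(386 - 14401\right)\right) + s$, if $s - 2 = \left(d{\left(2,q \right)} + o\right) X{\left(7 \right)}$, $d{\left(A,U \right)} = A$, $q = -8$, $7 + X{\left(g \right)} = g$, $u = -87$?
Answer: $-13881$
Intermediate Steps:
$X{\left(g \right)} = -7 + g$
$o = -87$
$s = 2$ ($s = 2 + \left(2 - 87\right) \left(-7 + 7\right) = 2 - 0 = 2 + 0 = 2$)
$\left(132 + \left(386 - 14401\right)\right) + s = \left(132 + \left(386 - 14401\right)\right) + 2 = \left(132 - 14015\right) + 2 = -13883 + 2 = -13881$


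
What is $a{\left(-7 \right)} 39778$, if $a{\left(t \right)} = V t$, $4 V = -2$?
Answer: $139223$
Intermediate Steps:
$V = - \frac{1}{2}$ ($V = \frac{1}{4} \left(-2\right) = - \frac{1}{2} \approx -0.5$)
$a{\left(t \right)} = - \frac{t}{2}$
$a{\left(-7 \right)} 39778 = \left(- \frac{1}{2}\right) \left(-7\right) 39778 = \frac{7}{2} \cdot 39778 = 139223$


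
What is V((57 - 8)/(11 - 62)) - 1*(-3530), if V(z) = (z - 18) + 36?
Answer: 180899/51 ≈ 3547.0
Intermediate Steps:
V(z) = 18 + z (V(z) = (-18 + z) + 36 = 18 + z)
V((57 - 8)/(11 - 62)) - 1*(-3530) = (18 + (57 - 8)/(11 - 62)) - 1*(-3530) = (18 + 49/(-51)) + 3530 = (18 + 49*(-1/51)) + 3530 = (18 - 49/51) + 3530 = 869/51 + 3530 = 180899/51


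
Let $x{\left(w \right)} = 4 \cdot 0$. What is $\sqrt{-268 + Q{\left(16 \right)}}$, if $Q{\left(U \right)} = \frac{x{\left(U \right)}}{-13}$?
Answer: $2 i \sqrt{67} \approx 16.371 i$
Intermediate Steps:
$x{\left(w \right)} = 0$
$Q{\left(U \right)} = 0$ ($Q{\left(U \right)} = \frac{0}{-13} = 0 \left(- \frac{1}{13}\right) = 0$)
$\sqrt{-268 + Q{\left(16 \right)}} = \sqrt{-268 + 0} = \sqrt{-268} = 2 i \sqrt{67}$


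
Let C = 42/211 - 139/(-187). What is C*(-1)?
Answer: -37183/39457 ≈ -0.94237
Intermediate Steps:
C = 37183/39457 (C = 42*(1/211) - 139*(-1/187) = 42/211 + 139/187 = 37183/39457 ≈ 0.94237)
C*(-1) = (37183/39457)*(-1) = -37183/39457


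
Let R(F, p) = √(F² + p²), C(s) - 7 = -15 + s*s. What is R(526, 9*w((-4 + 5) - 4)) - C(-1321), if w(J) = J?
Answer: -1745033 + √277405 ≈ -1.7445e+6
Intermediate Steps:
C(s) = -8 + s² (C(s) = 7 + (-15 + s*s) = 7 + (-15 + s²) = -8 + s²)
R(526, 9*w((-4 + 5) - 4)) - C(-1321) = √(526² + (9*((-4 + 5) - 4))²) - (-8 + (-1321)²) = √(276676 + (9*(1 - 4))²) - (-8 + 1745041) = √(276676 + (9*(-3))²) - 1*1745033 = √(276676 + (-27)²) - 1745033 = √(276676 + 729) - 1745033 = √277405 - 1745033 = -1745033 + √277405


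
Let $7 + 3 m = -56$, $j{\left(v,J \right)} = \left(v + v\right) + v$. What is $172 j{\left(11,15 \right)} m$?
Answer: $-119196$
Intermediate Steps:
$j{\left(v,J \right)} = 3 v$ ($j{\left(v,J \right)} = 2 v + v = 3 v$)
$m = -21$ ($m = - \frac{7}{3} + \frac{1}{3} \left(-56\right) = - \frac{7}{3} - \frac{56}{3} = -21$)
$172 j{\left(11,15 \right)} m = 172 \cdot 3 \cdot 11 \left(-21\right) = 172 \cdot 33 \left(-21\right) = 5676 \left(-21\right) = -119196$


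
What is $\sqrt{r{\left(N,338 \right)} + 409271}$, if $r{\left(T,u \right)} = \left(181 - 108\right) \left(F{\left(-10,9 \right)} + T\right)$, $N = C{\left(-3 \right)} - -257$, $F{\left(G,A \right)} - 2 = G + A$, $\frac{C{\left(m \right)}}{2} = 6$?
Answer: $\sqrt{428981} \approx 654.97$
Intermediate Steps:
$C{\left(m \right)} = 12$ ($C{\left(m \right)} = 2 \cdot 6 = 12$)
$F{\left(G,A \right)} = 2 + A + G$ ($F{\left(G,A \right)} = 2 + \left(G + A\right) = 2 + \left(A + G\right) = 2 + A + G$)
$N = 269$ ($N = 12 - -257 = 12 + 257 = 269$)
$r{\left(T,u \right)} = 73 + 73 T$ ($r{\left(T,u \right)} = \left(181 - 108\right) \left(\left(2 + 9 - 10\right) + T\right) = 73 \left(1 + T\right) = 73 + 73 T$)
$\sqrt{r{\left(N,338 \right)} + 409271} = \sqrt{\left(73 + 73 \cdot 269\right) + 409271} = \sqrt{\left(73 + 19637\right) + 409271} = \sqrt{19710 + 409271} = \sqrt{428981}$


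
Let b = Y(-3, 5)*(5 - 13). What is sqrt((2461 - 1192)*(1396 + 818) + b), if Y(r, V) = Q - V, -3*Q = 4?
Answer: 5*sqrt(1011462)/3 ≈ 1676.2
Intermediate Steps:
Q = -4/3 (Q = -1/3*4 = -4/3 ≈ -1.3333)
Y(r, V) = -4/3 - V
b = 152/3 (b = (-4/3 - 1*5)*(5 - 13) = (-4/3 - 5)*(-8) = -19/3*(-8) = 152/3 ≈ 50.667)
sqrt((2461 - 1192)*(1396 + 818) + b) = sqrt((2461 - 1192)*(1396 + 818) + 152/3) = sqrt(1269*2214 + 152/3) = sqrt(2809566 + 152/3) = sqrt(8428850/3) = 5*sqrt(1011462)/3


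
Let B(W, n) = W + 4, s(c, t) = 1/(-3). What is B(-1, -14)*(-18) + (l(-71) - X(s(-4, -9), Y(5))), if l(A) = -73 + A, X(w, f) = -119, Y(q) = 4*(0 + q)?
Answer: -79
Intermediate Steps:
s(c, t) = -1/3
B(W, n) = 4 + W
Y(q) = 4*q
B(-1, -14)*(-18) + (l(-71) - X(s(-4, -9), Y(5))) = (4 - 1)*(-18) + ((-73 - 71) - 1*(-119)) = 3*(-18) + (-144 + 119) = -54 - 25 = -79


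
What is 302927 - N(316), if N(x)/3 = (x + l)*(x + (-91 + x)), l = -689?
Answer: 908306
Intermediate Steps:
N(x) = 3*(-689 + x)*(-91 + 2*x) (N(x) = 3*((x - 689)*(x + (-91 + x))) = 3*((-689 + x)*(-91 + 2*x)) = 3*(-689 + x)*(-91 + 2*x))
302927 - N(316) = 302927 - (188097 - 4407*316 + 6*316²) = 302927 - (188097 - 1392612 + 6*99856) = 302927 - (188097 - 1392612 + 599136) = 302927 - 1*(-605379) = 302927 + 605379 = 908306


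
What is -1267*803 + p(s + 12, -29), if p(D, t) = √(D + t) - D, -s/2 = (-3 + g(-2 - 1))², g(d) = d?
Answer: -1017341 + I*√89 ≈ -1.0173e+6 + 9.434*I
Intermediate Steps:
s = -72 (s = -2*(-3 + (-2 - 1))² = -2*(-3 - 3)² = -2*(-6)² = -2*36 = -72)
-1267*803 + p(s + 12, -29) = -1267*803 + (√((-72 + 12) - 29) - (-72 + 12)) = -1017401 + (√(-60 - 29) - 1*(-60)) = -1017401 + (√(-89) + 60) = -1017401 + (I*√89 + 60) = -1017401 + (60 + I*√89) = -1017341 + I*√89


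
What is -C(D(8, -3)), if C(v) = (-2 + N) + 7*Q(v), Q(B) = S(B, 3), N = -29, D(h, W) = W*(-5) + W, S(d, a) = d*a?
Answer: -221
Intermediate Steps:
S(d, a) = a*d
D(h, W) = -4*W (D(h, W) = -5*W + W = -4*W)
Q(B) = 3*B
C(v) = -31 + 21*v (C(v) = (-2 - 29) + 7*(3*v) = -31 + 21*v)
-C(D(8, -3)) = -(-31 + 21*(-4*(-3))) = -(-31 + 21*12) = -(-31 + 252) = -1*221 = -221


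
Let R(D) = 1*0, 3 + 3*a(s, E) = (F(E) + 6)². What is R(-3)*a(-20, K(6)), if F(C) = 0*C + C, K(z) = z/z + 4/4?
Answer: 0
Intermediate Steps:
K(z) = 2 (K(z) = 1 + 4*(¼) = 1 + 1 = 2)
F(C) = C (F(C) = 0 + C = C)
a(s, E) = -1 + (6 + E)²/3 (a(s, E) = -1 + (E + 6)²/3 = -1 + (6 + E)²/3)
R(D) = 0
R(-3)*a(-20, K(6)) = 0*(-1 + (6 + 2)²/3) = 0*(-1 + (⅓)*8²) = 0*(-1 + (⅓)*64) = 0*(-1 + 64/3) = 0*(61/3) = 0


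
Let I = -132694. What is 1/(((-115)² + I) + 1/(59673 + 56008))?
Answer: -115681/13820293388 ≈ -8.3704e-6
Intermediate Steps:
1/(((-115)² + I) + 1/(59673 + 56008)) = 1/(((-115)² - 132694) + 1/(59673 + 56008)) = 1/((13225 - 132694) + 1/115681) = 1/(-119469 + 1/115681) = 1/(-13820293388/115681) = -115681/13820293388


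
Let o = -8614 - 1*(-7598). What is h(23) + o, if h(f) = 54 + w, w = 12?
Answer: -950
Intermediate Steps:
o = -1016 (o = -8614 + 7598 = -1016)
h(f) = 66 (h(f) = 54 + 12 = 66)
h(23) + o = 66 - 1016 = -950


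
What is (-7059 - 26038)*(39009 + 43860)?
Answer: -2742715293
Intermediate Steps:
(-7059 - 26038)*(39009 + 43860) = -33097*82869 = -2742715293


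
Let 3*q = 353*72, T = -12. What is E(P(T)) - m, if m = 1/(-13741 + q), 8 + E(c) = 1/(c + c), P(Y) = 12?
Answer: -1006355/126456 ≈ -7.9581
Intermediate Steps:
E(c) = -8 + 1/(2*c) (E(c) = -8 + 1/(c + c) = -8 + 1/(2*c))
q = 8472 (q = (353*72)/3 = (⅓)*25416 = 8472)
m = -1/5269 (m = 1/(-13741 + 8472) = 1/(-5269) = -1/5269 ≈ -0.00018979)
E(P(T)) - m = (-8 + (½)/12) - 1*(-1/5269) = (-8 + (½)*(1/12)) + 1/5269 = (-8 + 1/24) + 1/5269 = -191/24 + 1/5269 = -1006355/126456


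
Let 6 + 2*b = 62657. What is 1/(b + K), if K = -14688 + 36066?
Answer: 2/105407 ≈ 1.8974e-5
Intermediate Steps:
K = 21378
b = 62651/2 (b = -3 + (½)*62657 = -3 + 62657/2 = 62651/2 ≈ 31326.)
1/(b + K) = 1/(62651/2 + 21378) = 1/(105407/2) = 2/105407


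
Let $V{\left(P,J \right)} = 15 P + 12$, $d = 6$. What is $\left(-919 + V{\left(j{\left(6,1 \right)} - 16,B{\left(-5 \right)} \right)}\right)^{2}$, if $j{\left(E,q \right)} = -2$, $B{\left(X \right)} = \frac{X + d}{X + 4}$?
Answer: $1385329$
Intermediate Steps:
$B{\left(X \right)} = \frac{6 + X}{4 + X}$ ($B{\left(X \right)} = \frac{X + 6}{X + 4} = \frac{6 + X}{4 + X}$)
$V{\left(P,J \right)} = 12 + 15 P$
$\left(-919 + V{\left(j{\left(6,1 \right)} - 16,B{\left(-5 \right)} \right)}\right)^{2} = \left(-919 + \left(12 + 15 \left(-2 - 16\right)\right)\right)^{2} = \left(-919 + \left(12 + 15 \left(-18\right)\right)\right)^{2} = \left(-919 + \left(12 - 270\right)\right)^{2} = \left(-919 - 258\right)^{2} = \left(-1177\right)^{2} = 1385329$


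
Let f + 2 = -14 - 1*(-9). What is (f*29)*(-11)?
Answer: 2233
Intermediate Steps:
f = -7 (f = -2 + (-14 - 1*(-9)) = -2 + (-14 + 9) = -2 - 5 = -7)
(f*29)*(-11) = -7*29*(-11) = -203*(-11) = 2233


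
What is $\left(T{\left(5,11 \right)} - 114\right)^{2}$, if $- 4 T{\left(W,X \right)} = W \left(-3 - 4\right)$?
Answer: $\frac{177241}{16} \approx 11078.0$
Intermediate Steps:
$T{\left(W,X \right)} = \frac{7 W}{4}$ ($T{\left(W,X \right)} = - \frac{W \left(-3 - 4\right)}{4} = - \frac{W \left(-7\right)}{4} = - \frac{\left(-7\right) W}{4} = \frac{7 W}{4}$)
$\left(T{\left(5,11 \right)} - 114\right)^{2} = \left(\frac{7}{4} \cdot 5 - 114\right)^{2} = \left(\frac{35}{4} - 114\right)^{2} = \left(- \frac{421}{4}\right)^{2} = \frac{177241}{16}$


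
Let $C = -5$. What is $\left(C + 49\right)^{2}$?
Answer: $1936$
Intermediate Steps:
$\left(C + 49\right)^{2} = \left(-5 + 49\right)^{2} = 44^{2} = 1936$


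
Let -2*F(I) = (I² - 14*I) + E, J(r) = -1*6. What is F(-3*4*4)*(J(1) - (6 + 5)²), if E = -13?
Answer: 376301/2 ≈ 1.8815e+5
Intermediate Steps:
J(r) = -6
F(I) = 13/2 + 7*I - I²/2 (F(I) = -((I² - 14*I) - 13)/2 = -(-13 + I² - 14*I)/2 = 13/2 + 7*I - I²/2)
F(-3*4*4)*(J(1) - (6 + 5)²) = (13/2 + 7*(-3*4*4) - (-3*4*4)²/2)*(-6 - (6 + 5)²) = (13/2 + 7*(-12*4) - (-12*4)²/2)*(-6 - 1*11²) = (13/2 + 7*(-48) - ½*(-48)²)*(-6 - 1*121) = (13/2 - 336 - ½*2304)*(-6 - 121) = (13/2 - 336 - 1152)*(-127) = -2963/2*(-127) = 376301/2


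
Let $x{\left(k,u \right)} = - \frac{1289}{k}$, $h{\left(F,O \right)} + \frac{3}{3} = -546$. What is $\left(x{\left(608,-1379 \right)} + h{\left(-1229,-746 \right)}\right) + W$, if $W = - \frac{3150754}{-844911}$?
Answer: $- \frac{14745818557}{27037152} \approx -545.39$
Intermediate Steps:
$h{\left(F,O \right)} = -547$ ($h{\left(F,O \right)} = -1 - 546 = -547$)
$W = \frac{3150754}{844911}$ ($W = \left(-3150754\right) \left(- \frac{1}{844911}\right) = \frac{3150754}{844911} \approx 3.7291$)
$\left(x{\left(608,-1379 \right)} + h{\left(-1229,-746 \right)}\right) + W = \left(- \frac{1289}{608} - 547\right) + \frac{3150754}{844911} = - \frac{333865}{608} + \frac{3150754}{844911} = - \frac{14745818557}{27037152}$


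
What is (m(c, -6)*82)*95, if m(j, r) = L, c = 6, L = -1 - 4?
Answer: -38950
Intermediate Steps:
L = -5
m(j, r) = -5
(m(c, -6)*82)*95 = -5*82*95 = -410*95 = -38950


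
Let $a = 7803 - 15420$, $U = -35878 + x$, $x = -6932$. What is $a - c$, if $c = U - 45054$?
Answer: $80247$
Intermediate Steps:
$U = -42810$ ($U = -35878 - 6932 = -42810$)
$a = -7617$ ($a = 7803 - 15420 = -7617$)
$c = -87864$ ($c = -42810 - 45054 = -87864$)
$a - c = -7617 - -87864 = -7617 + 87864 = 80247$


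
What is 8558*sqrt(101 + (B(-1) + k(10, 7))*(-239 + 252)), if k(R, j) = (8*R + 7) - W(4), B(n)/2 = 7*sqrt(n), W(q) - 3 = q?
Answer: 8558*sqrt(1141 + 182*I) ≈ 2.8999e+5 + 22983.0*I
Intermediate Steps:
W(q) = 3 + q
B(n) = 14*sqrt(n) (B(n) = 2*(7*sqrt(n)) = 14*sqrt(n))
k(R, j) = 8*R (k(R, j) = (8*R + 7) - (3 + 4) = (7 + 8*R) - 1*7 = (7 + 8*R) - 7 = 8*R)
8558*sqrt(101 + (B(-1) + k(10, 7))*(-239 + 252)) = 8558*sqrt(101 + (14*sqrt(-1) + 8*10)*(-239 + 252)) = 8558*sqrt(101 + (14*I + 80)*13) = 8558*sqrt(101 + (80 + 14*I)*13) = 8558*sqrt(101 + (1040 + 182*I)) = 8558*sqrt(1141 + 182*I)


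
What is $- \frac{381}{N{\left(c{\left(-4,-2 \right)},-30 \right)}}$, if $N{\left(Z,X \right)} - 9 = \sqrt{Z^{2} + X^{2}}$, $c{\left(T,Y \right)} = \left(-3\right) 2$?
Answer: $\frac{381}{95} - \frac{254 \sqrt{26}}{95} \approx -9.6226$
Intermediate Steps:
$c{\left(T,Y \right)} = -6$
$N{\left(Z,X \right)} = 9 + \sqrt{X^{2} + Z^{2}}$ ($N{\left(Z,X \right)} = 9 + \sqrt{Z^{2} + X^{2}} = 9 + \sqrt{X^{2} + Z^{2}}$)
$- \frac{381}{N{\left(c{\left(-4,-2 \right)},-30 \right)}} = - \frac{381}{9 + \sqrt{\left(-30\right)^{2} + \left(-6\right)^{2}}} = - \frac{381}{9 + \sqrt{900 + 36}} = - \frac{381}{9 + \sqrt{936}} = - \frac{381}{9 + 6 \sqrt{26}}$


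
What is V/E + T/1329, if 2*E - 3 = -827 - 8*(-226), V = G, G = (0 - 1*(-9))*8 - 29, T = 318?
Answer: 71201/217956 ≈ 0.32668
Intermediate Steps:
G = 43 (G = (0 + 9)*8 - 29 = 9*8 - 29 = 72 - 29 = 43)
V = 43
E = 492 (E = 3/2 + (-827 - 8*(-226))/2 = 3/2 + (-827 + 1808)/2 = 3/2 + (½)*981 = 3/2 + 981/2 = 492)
V/E + T/1329 = 43/492 + 318/1329 = 43*(1/492) + 318*(1/1329) = 43/492 + 106/443 = 71201/217956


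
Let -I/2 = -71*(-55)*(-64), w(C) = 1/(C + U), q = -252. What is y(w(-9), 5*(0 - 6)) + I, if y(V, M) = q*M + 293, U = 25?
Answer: 507693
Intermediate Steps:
w(C) = 1/(25 + C) (w(C) = 1/(C + 25) = 1/(25 + C))
y(V, M) = 293 - 252*M (y(V, M) = -252*M + 293 = 293 - 252*M)
I = 499840 (I = -2*(-71*(-55))*(-64) = -7810*(-64) = -2*(-249920) = 499840)
y(w(-9), 5*(0 - 6)) + I = (293 - 1260*(0 - 6)) + 499840 = (293 - 1260*(-6)) + 499840 = (293 - 252*(-30)) + 499840 = (293 + 7560) + 499840 = 7853 + 499840 = 507693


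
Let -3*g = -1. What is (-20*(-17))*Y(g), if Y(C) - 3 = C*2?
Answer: 3740/3 ≈ 1246.7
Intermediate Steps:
g = 1/3 (g = -1/3*(-1) = 1/3 ≈ 0.33333)
Y(C) = 3 + 2*C (Y(C) = 3 + C*2 = 3 + 2*C)
(-20*(-17))*Y(g) = (-20*(-17))*(3 + 2*(1/3)) = 340*(3 + 2/3) = 340*(11/3) = 3740/3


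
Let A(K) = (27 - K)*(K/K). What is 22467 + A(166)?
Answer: 22328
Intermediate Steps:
A(K) = 27 - K (A(K) = (27 - K)*1 = 27 - K)
22467 + A(166) = 22467 + (27 - 1*166) = 22467 + (27 - 166) = 22467 - 139 = 22328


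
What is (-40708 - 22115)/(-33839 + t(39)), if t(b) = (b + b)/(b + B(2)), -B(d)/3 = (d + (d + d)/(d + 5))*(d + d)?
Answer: 397879/214253 ≈ 1.8571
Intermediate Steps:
B(d) = -6*d*(d + 2*d/(5 + d)) (B(d) = -3*(d + (d + d)/(d + 5))*(d + d) = -3*(d + (2*d)/(5 + d))*2*d = -3*(d + 2*d/(5 + d))*2*d = -6*d*(d + 2*d/(5 + d)))
t(b) = 2*b/(-216/7 + b) (t(b) = (b + b)/(b + 6*2²*(-7 - 1*2)/(5 + 2)) = (2*b)/(b + 6*4*(-7 - 2)/7) = (2*b)/(b + 6*4*(⅐)*(-9)) = (2*b)/(b - 216/7) = (2*b)/(-216/7 + b) = 2*b/(-216/7 + b))
(-40708 - 22115)/(-33839 + t(39)) = (-40708 - 22115)/(-33839 + 14*39/(-216 + 7*39)) = -62823/(-33839 + 14*39/(-216 + 273)) = -62823/(-33839 + 14*39/57) = -62823/(-33839 + 14*39*(1/57)) = -62823/(-33839 + 182/19) = -62823/(-642759/19) = -62823*(-19/642759) = 397879/214253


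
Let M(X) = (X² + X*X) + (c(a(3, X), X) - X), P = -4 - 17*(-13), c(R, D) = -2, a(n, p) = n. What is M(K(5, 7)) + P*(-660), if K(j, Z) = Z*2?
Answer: -142844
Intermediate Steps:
K(j, Z) = 2*Z
P = 217 (P = -4 + 221 = 217)
M(X) = -2 - X + 2*X² (M(X) = (X² + X*X) + (-2 - X) = (X² + X²) + (-2 - X) = 2*X² + (-2 - X) = -2 - X + 2*X²)
M(K(5, 7)) + P*(-660) = (-2 - 2*7 + 2*(2*7)²) + 217*(-660) = (-2 - 1*14 + 2*14²) - 143220 = (-2 - 14 + 2*196) - 143220 = (-2 - 14 + 392) - 143220 = 376 - 143220 = -142844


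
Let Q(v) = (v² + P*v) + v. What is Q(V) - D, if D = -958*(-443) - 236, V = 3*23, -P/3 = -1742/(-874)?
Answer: -7975071/19 ≈ -4.1974e+5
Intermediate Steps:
P = -2613/437 (P = -(-5226)/(-874) = -(-5226)*(-1)/874 = -3*871/437 = -2613/437 ≈ -5.9794)
V = 69
Q(v) = v² - 2176*v/437 (Q(v) = (v² - 2613*v/437) + v = v² - 2176*v/437)
D = 424158 (D = 424394 - 236 = 424158)
Q(V) - D = (1/437)*69*(-2176 + 437*69) - 1*424158 = (1/437)*69*(-2176 + 30153) - 424158 = (1/437)*69*27977 - 424158 = 83931/19 - 424158 = -7975071/19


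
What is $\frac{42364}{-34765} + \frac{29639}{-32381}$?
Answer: $- \frac{141305207}{66219145} \approx -2.1339$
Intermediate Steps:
$\frac{42364}{-34765} + \frac{29639}{-32381} = 42364 \left(- \frac{1}{34765}\right) + 29639 \left(- \frac{1}{32381}\right) = - \frac{2492}{2045} - \frac{29639}{32381} = - \frac{141305207}{66219145}$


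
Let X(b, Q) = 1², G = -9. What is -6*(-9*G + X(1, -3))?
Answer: -492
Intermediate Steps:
X(b, Q) = 1
-6*(-9*G + X(1, -3)) = -6*(-9*(-9) + 1) = -6*(81 + 1) = -6*82 = -492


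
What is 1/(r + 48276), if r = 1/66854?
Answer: 66854/3227443705 ≈ 2.0714e-5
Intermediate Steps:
r = 1/66854 ≈ 1.4958e-5
1/(r + 48276) = 1/(1/66854 + 48276) = 1/(3227443705/66854) = 66854/3227443705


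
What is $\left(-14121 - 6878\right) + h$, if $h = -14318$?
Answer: $-35317$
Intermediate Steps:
$\left(-14121 - 6878\right) + h = \left(-14121 - 6878\right) - 14318 = -20999 - 14318 = -35317$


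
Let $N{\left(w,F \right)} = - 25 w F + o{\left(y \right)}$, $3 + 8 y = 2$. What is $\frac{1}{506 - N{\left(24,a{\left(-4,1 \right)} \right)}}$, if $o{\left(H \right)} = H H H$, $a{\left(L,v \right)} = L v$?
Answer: $- \frac{512}{969727} \approx -0.00052798$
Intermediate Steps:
$y = - \frac{1}{8}$ ($y = - \frac{3}{8} + \frac{1}{8} \cdot 2 = - \frac{3}{8} + \frac{1}{4} = - \frac{1}{8} \approx -0.125$)
$o{\left(H \right)} = H^{3}$ ($o{\left(H \right)} = H^{2} H = H^{3}$)
$N{\left(w,F \right)} = - \frac{1}{512} - 25 F w$ ($N{\left(w,F \right)} = - 25 w F + \left(- \frac{1}{8}\right)^{3} = - 25 F w - \frac{1}{512} = - \frac{1}{512} - 25 F w$)
$\frac{1}{506 - N{\left(24,a{\left(-4,1 \right)} \right)}} = \frac{1}{506 - \left(- \frac{1}{512} - 25 \left(\left(-4\right) 1\right) 24\right)} = \frac{1}{506 - \left(- \frac{1}{512} - \left(-100\right) 24\right)} = \frac{1}{506 - \left(- \frac{1}{512} + 2400\right)} = \frac{1}{506 - \frac{1228799}{512}} = \frac{1}{- \frac{969727}{512}} = - \frac{512}{969727}$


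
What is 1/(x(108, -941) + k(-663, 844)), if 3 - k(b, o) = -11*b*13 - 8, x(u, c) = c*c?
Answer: 1/790683 ≈ 1.2647e-6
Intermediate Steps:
x(u, c) = c²
k(b, o) = 11 + 143*b (k(b, o) = 3 - (-11*b*13 - 8) = 3 - (-143*b - 8) = 3 - (-8 - 143*b) = 3 + (8 + 143*b) = 11 + 143*b)
1/(x(108, -941) + k(-663, 844)) = 1/((-941)² + (11 + 143*(-663))) = 1/(885481 + (11 - 94809)) = 1/(885481 - 94798) = 1/790683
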